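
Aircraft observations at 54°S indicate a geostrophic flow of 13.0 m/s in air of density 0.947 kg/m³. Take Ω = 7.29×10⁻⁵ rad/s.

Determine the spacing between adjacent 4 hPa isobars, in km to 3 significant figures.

Coriolis parameter at 54°S:
f = 2Ω sin φ = 2 × 7.29×10⁻⁵ × sin 54° = 1.18×10⁻⁴ s⁻¹
Geostrophic balance rearranged: |∂P/∂n| = f ρ V_g
|∂P/∂n| = 1.18×10⁻⁴ × 0.947 × 13.0 = 1.45×10⁻³ Pa/m
Isobar spacing: Δn = ΔP/|∂P/∂n| = 400 Pa / 1.45×10⁻³ Pa/m = 275456 m ≈ 275 km

275 km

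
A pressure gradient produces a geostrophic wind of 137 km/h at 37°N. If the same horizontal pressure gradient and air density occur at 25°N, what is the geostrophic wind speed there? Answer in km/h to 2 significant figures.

With the same pressure gradient and density, V_g ∝ 1/f ∝ 1/sin φ.
V₂ = V₁ · sin φ₁ / sin φ₂ = 137 × sin 37° / sin 25°
V₂ = 137 × 0.6018/0.4226 = 200 km/h

200 km/h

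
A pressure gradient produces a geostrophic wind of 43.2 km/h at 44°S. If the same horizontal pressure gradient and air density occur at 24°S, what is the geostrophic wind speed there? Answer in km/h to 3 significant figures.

With the same pressure gradient and density, V_g ∝ 1/f ∝ 1/sin φ.
V₂ = V₁ · sin φ₁ / sin φ₂ = 43.2 × sin 44° / sin 24°
V₂ = 43.2 × 0.6947/0.4067 = 73.8 km/h

73.8 km/h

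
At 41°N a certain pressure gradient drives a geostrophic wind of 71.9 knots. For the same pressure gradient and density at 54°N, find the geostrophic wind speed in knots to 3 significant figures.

58.3 knots

With the same pressure gradient and density, V_g ∝ 1/f ∝ 1/sin φ.
V₂ = V₁ · sin φ₁ / sin φ₂ = 71.9 × sin 41° / sin 54°
V₂ = 71.9 × 0.6561/0.8090 = 58.3 knots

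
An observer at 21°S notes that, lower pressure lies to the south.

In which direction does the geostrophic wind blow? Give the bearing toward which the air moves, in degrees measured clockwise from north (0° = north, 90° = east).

090°

The pressure-gradient force points toward the south (bearing 180°).
Geostrophic balance: in the Southern Hemisphere the Coriolis force deflects motion to the left, so the geostrophic wind blows 90° to the left of the pressure-gradient force (low pressure on the right).
Rotating 180° by 90° counterclockwise gives 090° — the wind blows toward the east.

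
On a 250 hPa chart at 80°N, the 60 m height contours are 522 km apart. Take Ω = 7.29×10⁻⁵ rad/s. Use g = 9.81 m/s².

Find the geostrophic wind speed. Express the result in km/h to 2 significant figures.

Coriolis parameter at 80°N:
f = 2Ω sin φ = 2 × 7.29×10⁻⁵ × sin 80° = 1.44×10⁻⁴ s⁻¹
Height gradient: |∂Z/∂n| = 60 m / 522000 m = 1.15×10⁻⁴
On a pressure surface, geostrophic balance gives V_g = (g/f)|∂Z/∂n|:
V_g = 9.81 × 1.15×10⁻⁴ / 1.44×10⁻⁴ = 7.85 m/s
Converting: 7.85 m/s × 3.6 = 28 km/h

28 km/h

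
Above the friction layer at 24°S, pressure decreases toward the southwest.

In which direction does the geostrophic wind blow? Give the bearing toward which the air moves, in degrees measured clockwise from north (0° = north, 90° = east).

The pressure-gradient force points toward the southwest (bearing 225°).
Geostrophic balance: in the Southern Hemisphere the Coriolis force deflects motion to the left, so the geostrophic wind blows 90° to the left of the pressure-gradient force (low pressure on the right).
Rotating 225° by 90° counterclockwise gives 135° — the wind blows toward the southeast.

135°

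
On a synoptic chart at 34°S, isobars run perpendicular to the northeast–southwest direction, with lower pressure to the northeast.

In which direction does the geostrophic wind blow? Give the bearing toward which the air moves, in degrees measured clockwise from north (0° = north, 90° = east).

315°

The pressure-gradient force points toward the northeast (bearing 045°).
Geostrophic balance: in the Southern Hemisphere the Coriolis force deflects motion to the left, so the geostrophic wind blows 90° to the left of the pressure-gradient force (low pressure on the right).
Rotating 045° by 90° counterclockwise gives 315° — the wind blows toward the northwest.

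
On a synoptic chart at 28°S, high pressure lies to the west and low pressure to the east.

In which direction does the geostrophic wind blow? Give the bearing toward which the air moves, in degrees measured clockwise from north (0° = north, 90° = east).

000°

The pressure-gradient force points toward the east (bearing 090°).
Geostrophic balance: in the Southern Hemisphere the Coriolis force deflects motion to the left, so the geostrophic wind blows 90° to the left of the pressure-gradient force (low pressure on the right).
Rotating 090° by 90° counterclockwise gives 000° — the wind blows toward the north.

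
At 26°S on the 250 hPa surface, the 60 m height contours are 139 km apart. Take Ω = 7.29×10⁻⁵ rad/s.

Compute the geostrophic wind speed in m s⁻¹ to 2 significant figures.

Coriolis parameter at 26°S:
f = 2Ω sin φ = 2 × 7.29×10⁻⁵ × sin 26° = 6.39×10⁻⁵ s⁻¹
Height gradient: |∂Z/∂n| = 60 m / 139000 m = 4.32×10⁻⁴
On a pressure surface, geostrophic balance gives V_g = (g/f)|∂Z/∂n|:
V_g = 9.81 × 4.32×10⁻⁴ / 6.39×10⁻⁵ = 66.3 m/s

66 m s⁻¹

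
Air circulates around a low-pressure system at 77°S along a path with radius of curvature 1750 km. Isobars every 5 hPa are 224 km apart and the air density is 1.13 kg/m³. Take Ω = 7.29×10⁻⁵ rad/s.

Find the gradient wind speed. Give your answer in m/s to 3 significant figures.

13.2 m/s

Coriolis parameter at 77°S:
f = 2Ω sin φ = 2 × 7.29×10⁻⁵ × sin 77° = 1.42×10⁻⁴ s⁻¹
Pressure gradient: |∂P/∂n| = 500 Pa / 224000 m = 2.23×10⁻³ Pa/m
Geostrophic speed: V_g = |∂P/∂n|/(fρ) = 2.23×10⁻³/(1.42×10⁻⁴ × 1.13) = 13.9 m/s
Around a low, centrifugal force acts outward with Coriolis, so pressure-gradient force balances both:
(1/ρ)|∂P/∂n| = fV + V²/R  →  V² + fR·V − fR·V_g = 0
With fR = 1.42×10⁻⁴ × 1750×10³ m = 249 m/s:
V = [−fR + √((fR)² + 4 fR V_g)]/2 = [−249 + √(249² + 4×249×13.9)]/2 = 13.2 m/s
Subgeostrophic (V < V_g = 13.9 m/s), as expected around a low.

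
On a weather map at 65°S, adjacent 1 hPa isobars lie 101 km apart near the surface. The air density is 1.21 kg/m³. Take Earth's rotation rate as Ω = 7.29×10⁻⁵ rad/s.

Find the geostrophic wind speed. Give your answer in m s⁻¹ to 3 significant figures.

Coriolis parameter at 65°S:
f = 2Ω sin φ = 2 × 7.29×10⁻⁵ × sin 65° = 1.32×10⁻⁴ s⁻¹
Pressure gradient: |∂P/∂n| = 100 Pa / 101000 m = 9.90×10⁻⁴ Pa/m
Geostrophic balance (pressure-gradient force = Coriolis force):
V_g = (1/(fρ)) |∂P/∂n| = 9.90×10⁻⁴ / (1.32×10⁻⁴ × 1.21) = 6.19 m/s

6.19 m s⁻¹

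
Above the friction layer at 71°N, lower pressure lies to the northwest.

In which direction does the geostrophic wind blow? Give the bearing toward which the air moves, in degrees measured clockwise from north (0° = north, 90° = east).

045°

The pressure-gradient force points toward the northwest (bearing 315°).
Geostrophic balance: in the Northern Hemisphere the Coriolis force deflects motion to the right, so the geostrophic wind blows 90° to the right of the pressure-gradient force (low pressure on the left).
Rotating 315° by 90° clockwise gives 045° — the wind blows toward the northeast.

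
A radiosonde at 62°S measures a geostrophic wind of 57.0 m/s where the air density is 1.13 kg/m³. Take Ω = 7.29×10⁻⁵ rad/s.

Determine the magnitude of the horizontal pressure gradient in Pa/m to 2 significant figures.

8.3×10⁻³ Pa/m

Coriolis parameter at 62°S:
f = 2Ω sin φ = 2 × 7.29×10⁻⁵ × sin 62° = 1.29×10⁻⁴ s⁻¹
Geostrophic balance rearranged: |∂P/∂n| = f ρ V_g
|∂P/∂n| = 1.29×10⁻⁴ × 1.13 × 57.0 = 8.29×10⁻³ Pa/m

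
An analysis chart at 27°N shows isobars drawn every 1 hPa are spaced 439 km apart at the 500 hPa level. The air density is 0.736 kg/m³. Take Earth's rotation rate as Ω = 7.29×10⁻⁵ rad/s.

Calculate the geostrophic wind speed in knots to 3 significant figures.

9.09 knots

Coriolis parameter at 27°N:
f = 2Ω sin φ = 2 × 7.29×10⁻⁵ × sin 27° = 6.62×10⁻⁵ s⁻¹
Pressure gradient: |∂P/∂n| = 100 Pa / 439000 m = 2.28×10⁻⁴ Pa/m
Geostrophic balance (pressure-gradient force = Coriolis force):
V_g = (1/(fρ)) |∂P/∂n| = 2.28×10⁻⁴ / (6.62×10⁻⁵ × 0.736) = 4.68 m/s
Converting: 4.68 m/s × 1.944 = 9.09 knots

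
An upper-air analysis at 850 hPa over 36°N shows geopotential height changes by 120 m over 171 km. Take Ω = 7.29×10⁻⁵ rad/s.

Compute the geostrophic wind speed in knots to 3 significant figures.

Coriolis parameter at 36°N:
f = 2Ω sin φ = 2 × 7.29×10⁻⁵ × sin 36° = 8.57×10⁻⁵ s⁻¹
Height gradient: |∂Z/∂n| = 120 m / 171000 m = 7.02×10⁻⁴
On a pressure surface, geostrophic balance gives V_g = (g/f)|∂Z/∂n|:
V_g = 9.81 × 7.02×10⁻⁴ / 8.57×10⁻⁵ = 80.3 m/s
Converting: 80.3 m/s × 1.944 = 156 knots

156 knots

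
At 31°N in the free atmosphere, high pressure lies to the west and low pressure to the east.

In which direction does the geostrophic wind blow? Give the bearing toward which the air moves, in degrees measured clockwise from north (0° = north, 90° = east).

The pressure-gradient force points toward the east (bearing 090°).
Geostrophic balance: in the Northern Hemisphere the Coriolis force deflects motion to the right, so the geostrophic wind blows 90° to the right of the pressure-gradient force (low pressure on the left).
Rotating 090° by 90° clockwise gives 180° — the wind blows toward the south.

180°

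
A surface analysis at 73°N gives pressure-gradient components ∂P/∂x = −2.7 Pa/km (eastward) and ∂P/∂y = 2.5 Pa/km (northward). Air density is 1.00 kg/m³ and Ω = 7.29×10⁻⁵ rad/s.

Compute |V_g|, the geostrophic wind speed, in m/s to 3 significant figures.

Coriolis parameter at 73°N:
f = 2Ω sin φ = 2 × 7.29×10⁻⁵ × sin 73° = 1.39×10⁻⁴ s⁻¹
Component geostrophic relations (x east, y north):
u_g = −(1/(fρ)) ∂P/∂y,  v_g = (1/(fρ)) ∂P/∂x
u_g = −(2.5×10⁻³)/(1.39×10⁻⁴ × 1.00) = −17.9 m/s;  v_g = (−2.7×10⁻³)/(1.39×10⁻⁴ × 1.00) = −19.4 m/s
|V_g| = √(u_g² + v_g²) = 26.4 m/s

26.4 m/s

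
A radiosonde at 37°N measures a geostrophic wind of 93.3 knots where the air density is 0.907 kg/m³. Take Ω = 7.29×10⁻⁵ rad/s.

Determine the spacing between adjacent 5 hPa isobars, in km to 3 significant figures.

131 km

Coriolis parameter at 37°N:
f = 2Ω sin φ = 2 × 7.29×10⁻⁵ × sin 37° = 8.77×10⁻⁵ s⁻¹
Wind speed in SI: 93.3 knots = 48.0 m/s
Geostrophic balance rearranged: |∂P/∂n| = f ρ V_g
|∂P/∂n| = 8.77×10⁻⁵ × 0.907 × 48.0 = 3.82×10⁻³ Pa/m
Isobar spacing: Δn = ΔP/|∂P/∂n| = 500 Pa / 3.82×10⁻³ Pa/m = 130895 m ≈ 131 km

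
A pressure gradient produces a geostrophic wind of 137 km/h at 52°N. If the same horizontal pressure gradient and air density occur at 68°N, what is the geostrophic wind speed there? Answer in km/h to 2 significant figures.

With the same pressure gradient and density, V_g ∝ 1/f ∝ 1/sin φ.
V₂ = V₁ · sin φ₁ / sin φ₂ = 137 × sin 52° / sin 68°
V₂ = 137 × 0.7880/0.9272 = 120 km/h

120 km/h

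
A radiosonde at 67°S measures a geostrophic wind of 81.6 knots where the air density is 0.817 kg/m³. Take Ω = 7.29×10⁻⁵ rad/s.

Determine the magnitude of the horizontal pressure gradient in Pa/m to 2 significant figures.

4.6×10⁻³ Pa/m

Coriolis parameter at 67°S:
f = 2Ω sin φ = 2 × 7.29×10⁻⁵ × sin 67° = 1.34×10⁻⁴ s⁻¹
Wind speed in SI: 81.6 knots = 42.0 m/s
Geostrophic balance rearranged: |∂P/∂n| = f ρ V_g
|∂P/∂n| = 1.34×10⁻⁴ × 0.817 × 42.0 = 4.60×10⁻³ Pa/m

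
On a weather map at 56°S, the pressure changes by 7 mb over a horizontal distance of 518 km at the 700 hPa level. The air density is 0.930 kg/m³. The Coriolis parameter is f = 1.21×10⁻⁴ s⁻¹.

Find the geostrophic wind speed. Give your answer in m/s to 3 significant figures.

Pressure gradient: |∂P/∂n| = 700 Pa / 518000 m = 1.35×10⁻³ Pa/m
Geostrophic balance (pressure-gradient force = Coriolis force):
V_g = (1/(fρ)) |∂P/∂n| = 1.35×10⁻³ / (1.21×10⁻⁴ × 0.930) = 12.0 m/s

12.0 m/s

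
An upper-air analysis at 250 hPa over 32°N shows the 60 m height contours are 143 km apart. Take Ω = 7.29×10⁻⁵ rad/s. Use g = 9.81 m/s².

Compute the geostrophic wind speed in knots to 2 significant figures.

100 knots

Coriolis parameter at 32°N:
f = 2Ω sin φ = 2 × 7.29×10⁻⁵ × sin 32° = 7.73×10⁻⁵ s⁻¹
Height gradient: |∂Z/∂n| = 60 m / 143000 m = 4.20×10⁻⁴
On a pressure surface, geostrophic balance gives V_g = (g/f)|∂Z/∂n|:
V_g = 9.81 × 4.20×10⁻⁴ / 7.73×10⁻⁵ = 53.3 m/s
Converting: 53.3 m/s × 1.944 = 100 knots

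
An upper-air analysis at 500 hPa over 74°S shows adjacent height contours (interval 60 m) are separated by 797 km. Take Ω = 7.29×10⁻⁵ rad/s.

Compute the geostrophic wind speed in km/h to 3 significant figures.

Coriolis parameter at 74°S:
f = 2Ω sin φ = 2 × 7.29×10⁻⁵ × sin 74° = 1.40×10⁻⁴ s⁻¹
Height gradient: |∂Z/∂n| = 60 m / 797000 m = 7.53×10⁻⁵
On a pressure surface, geostrophic balance gives V_g = (g/f)|∂Z/∂n|:
V_g = 9.81 × 7.53×10⁻⁵ / 1.40×10⁻⁴ = 5.27 m/s
Converting: 5.27 m/s × 3.6 = 19.0 km/h

19.0 km/h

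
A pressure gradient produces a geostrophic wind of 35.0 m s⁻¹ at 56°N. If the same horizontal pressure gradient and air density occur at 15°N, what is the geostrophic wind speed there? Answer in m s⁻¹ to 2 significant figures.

110 m s⁻¹

With the same pressure gradient and density, V_g ∝ 1/f ∝ 1/sin φ.
V₂ = V₁ · sin φ₁ / sin φ₂ = 35.0 × sin 56° / sin 15°
V₂ = 35.0 × 0.8290/0.2588 = 110 m s⁻¹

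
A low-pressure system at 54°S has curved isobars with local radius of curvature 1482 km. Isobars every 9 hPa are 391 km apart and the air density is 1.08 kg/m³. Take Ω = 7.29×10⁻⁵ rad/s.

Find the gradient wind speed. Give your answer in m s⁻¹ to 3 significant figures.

16.5 m s⁻¹

Coriolis parameter at 54°S:
f = 2Ω sin φ = 2 × 7.29×10⁻⁵ × sin 54° = 1.18×10⁻⁴ s⁻¹
Pressure gradient: |∂P/∂n| = 900 Pa / 391000 m = 2.30×10⁻³ Pa/m
Geostrophic speed: V_g = |∂P/∂n|/(fρ) = 2.30×10⁻³/(1.18×10⁻⁴ × 1.08) = 18.1 m/s
Around a low, centrifugal force acts outward with Coriolis, so pressure-gradient force balances both:
(1/ρ)|∂P/∂n| = fV + V²/R  →  V² + fR·V − fR·V_g = 0
With fR = 1.18×10⁻⁴ × 1482×10³ m = 175 m/s:
V = [−fR + √((fR)² + 4 fR V_g)]/2 = [−175 + √(175² + 4×175×18.1)]/2 = 16.5 m/s
Subgeostrophic (V < V_g = 18.1 m/s), as expected around a low.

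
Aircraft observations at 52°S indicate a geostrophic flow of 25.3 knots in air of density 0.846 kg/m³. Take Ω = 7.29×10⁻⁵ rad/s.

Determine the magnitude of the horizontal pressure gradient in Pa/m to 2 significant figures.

Coriolis parameter at 52°S:
f = 2Ω sin φ = 2 × 7.29×10⁻⁵ × sin 52° = 1.15×10⁻⁴ s⁻¹
Wind speed in SI: 25.3 knots = 13.0 m/s
Geostrophic balance rearranged: |∂P/∂n| = f ρ V_g
|∂P/∂n| = 1.15×10⁻⁴ × 0.846 × 13.0 = 1.27×10⁻³ Pa/m

1.3×10⁻³ Pa/m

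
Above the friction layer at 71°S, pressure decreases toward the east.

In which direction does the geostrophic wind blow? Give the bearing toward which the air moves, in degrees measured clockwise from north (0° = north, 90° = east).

000°

The pressure-gradient force points toward the east (bearing 090°).
Geostrophic balance: in the Southern Hemisphere the Coriolis force deflects motion to the left, so the geostrophic wind blows 90° to the left of the pressure-gradient force (low pressure on the right).
Rotating 090° by 90° counterclockwise gives 000° — the wind blows toward the north.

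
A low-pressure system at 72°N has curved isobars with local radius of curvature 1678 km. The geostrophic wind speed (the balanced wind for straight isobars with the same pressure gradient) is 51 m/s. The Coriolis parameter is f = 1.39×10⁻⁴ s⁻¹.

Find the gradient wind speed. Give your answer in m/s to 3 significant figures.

43.1 m/s

Around a low, centrifugal force acts outward with Coriolis, so pressure-gradient force balances both:
(1/ρ)|∂P/∂n| = fV + V²/R  →  V² + fR·V − fR·V_g = 0
With fR = 1.39×10⁻⁴ × 1678×10³ m = 233 m/s:
V = [−fR + √((fR)² + 4 fR V_g)]/2 = [−233 + √(233² + 4×233×51)]/2 = 43.1 m/s
Subgeostrophic (V < V_g = 51 m/s), as expected around a low.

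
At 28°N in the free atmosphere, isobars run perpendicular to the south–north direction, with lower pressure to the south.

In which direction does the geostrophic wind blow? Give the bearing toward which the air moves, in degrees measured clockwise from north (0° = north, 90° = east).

The pressure-gradient force points toward the south (bearing 180°).
Geostrophic balance: in the Northern Hemisphere the Coriolis force deflects motion to the right, so the geostrophic wind blows 90° to the right of the pressure-gradient force (low pressure on the left).
Rotating 180° by 90° clockwise gives 270° — the wind blows toward the west.

270°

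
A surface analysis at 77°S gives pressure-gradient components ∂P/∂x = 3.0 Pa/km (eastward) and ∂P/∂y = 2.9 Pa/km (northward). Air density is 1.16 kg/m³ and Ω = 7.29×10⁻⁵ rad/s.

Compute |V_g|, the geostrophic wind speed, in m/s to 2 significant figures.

Coriolis parameter at 77°S:
f = 2Ω sin φ = 2 × 7.29×10⁻⁵ × sin 77° = 1.42×10⁻⁴ s⁻¹
In the Southern Hemisphere f is negative: f = −1.42×10⁻⁴ s⁻¹.
Component geostrophic relations (x east, y north):
u_g = −(1/(fρ)) ∂P/∂y,  v_g = (1/(fρ)) ∂P/∂x
u_g = −(2.9×10⁻³)/(−1.42×10⁻⁴ × 1.16) = 17.6 m/s;  v_g = (3.0×10⁻³)/(−1.42×10⁻⁴ × 1.16) = −18.2 m/s
|V_g| = √(u_g² + v_g²) = 25.3 m/s

25 m/s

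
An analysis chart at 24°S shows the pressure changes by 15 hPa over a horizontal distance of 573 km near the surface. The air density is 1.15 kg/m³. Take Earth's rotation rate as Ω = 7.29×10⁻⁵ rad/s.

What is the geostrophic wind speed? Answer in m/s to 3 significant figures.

Coriolis parameter at 24°S:
f = 2Ω sin φ = 2 × 7.29×10⁻⁵ × sin 24° = 5.93×10⁻⁵ s⁻¹
Pressure gradient: |∂P/∂n| = 1500 Pa / 573000 m = 2.62×10⁻³ Pa/m
Geostrophic balance (pressure-gradient force = Coriolis force):
V_g = (1/(fρ)) |∂P/∂n| = 2.62×10⁻³ / (5.93×10⁻⁵ × 1.15) = 38.4 m/s

38.4 m/s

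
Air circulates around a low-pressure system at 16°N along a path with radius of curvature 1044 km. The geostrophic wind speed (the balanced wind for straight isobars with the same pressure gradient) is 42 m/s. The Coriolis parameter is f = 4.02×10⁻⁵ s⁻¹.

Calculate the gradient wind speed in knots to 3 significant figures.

50.4 knots

Around a low, centrifugal force acts outward with Coriolis, so pressure-gradient force balances both:
(1/ρ)|∂P/∂n| = fV + V²/R  →  V² + fR·V − fR·V_g = 0
With fR = 4.02×10⁻⁵ × 1044×10³ m = 42.0 m/s:
V = [−fR + √((fR)² + 4 fR V_g)]/2 = [−42.0 + √(42.0² + 4×42.0×42)]/2 = 26 m/s
Subgeostrophic (V < V_g = 42 m/s), as expected around a low.
Converting: 26 m/s × 1.944 = 50.4 knots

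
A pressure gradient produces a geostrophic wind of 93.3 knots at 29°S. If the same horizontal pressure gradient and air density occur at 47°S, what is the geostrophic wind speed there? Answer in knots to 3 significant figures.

61.8 knots

With the same pressure gradient and density, V_g ∝ 1/f ∝ 1/sin φ.
V₂ = V₁ · sin φ₁ / sin φ₂ = 93.3 × sin 29° / sin 47°
V₂ = 93.3 × 0.4848/0.7314 = 61.8 knots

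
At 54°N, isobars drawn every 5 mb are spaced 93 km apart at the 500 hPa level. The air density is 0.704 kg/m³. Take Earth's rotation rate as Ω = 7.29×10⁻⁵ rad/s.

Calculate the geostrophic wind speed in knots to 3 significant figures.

Coriolis parameter at 54°N:
f = 2Ω sin φ = 2 × 7.29×10⁻⁵ × sin 54° = 1.18×10⁻⁴ s⁻¹
Pressure gradient: |∂P/∂n| = 500 Pa / 93000 m = 5.38×10⁻³ Pa/m
Geostrophic balance (pressure-gradient force = Coriolis force):
V_g = (1/(fρ)) |∂P/∂n| = 5.38×10⁻³ / (1.18×10⁻⁴ × 0.704) = 64.7 m/s
Converting: 64.7 m/s × 1.944 = 126 knots

126 knots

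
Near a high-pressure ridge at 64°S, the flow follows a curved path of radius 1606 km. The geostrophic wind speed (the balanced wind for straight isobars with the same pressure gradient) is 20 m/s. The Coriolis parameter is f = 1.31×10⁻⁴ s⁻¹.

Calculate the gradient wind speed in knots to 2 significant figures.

44 knots

Around a high, pressure-gradient force acts outward with centrifugal, so Coriolis balances both:
fV = (1/ρ)|∂P/∂n| + V²/R  →  V² − fR·V + fR·V_g = 0
With fR = 1.31×10⁻⁴ × 1606×10³ m = 210 m/s:
V = [fR − √((fR)² − 4 fR V_g)]/2 = [210 − √(210² − 4×210×20)]/2 = 22.4 m/s
Supergeostrophic (V > V_g = 20 m/s), as expected around a high.
Converting: 22.4 m/s × 1.944 = 44 knots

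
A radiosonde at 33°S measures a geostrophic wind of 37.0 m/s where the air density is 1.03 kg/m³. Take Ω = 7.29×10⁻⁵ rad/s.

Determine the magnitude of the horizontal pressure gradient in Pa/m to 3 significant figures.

3.03×10⁻³ Pa/m

Coriolis parameter at 33°S:
f = 2Ω sin φ = 2 × 7.29×10⁻⁵ × sin 33° = 7.94×10⁻⁵ s⁻¹
Geostrophic balance rearranged: |∂P/∂n| = f ρ V_g
|∂P/∂n| = 7.94×10⁻⁵ × 1.03 × 37.0 = 3.03×10⁻³ Pa/m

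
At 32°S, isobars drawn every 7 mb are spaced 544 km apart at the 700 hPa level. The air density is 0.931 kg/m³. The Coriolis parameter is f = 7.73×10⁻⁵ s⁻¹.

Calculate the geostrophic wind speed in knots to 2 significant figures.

35 knots

Pressure gradient: |∂P/∂n| = 700 Pa / 544000 m = 1.29×10⁻³ Pa/m
Geostrophic balance (pressure-gradient force = Coriolis force):
V_g = (1/(fρ)) |∂P/∂n| = 1.29×10⁻³ / (7.73×10⁻⁵ × 0.931) = 17.9 m/s
Converting: 17.9 m/s × 1.944 = 35 knots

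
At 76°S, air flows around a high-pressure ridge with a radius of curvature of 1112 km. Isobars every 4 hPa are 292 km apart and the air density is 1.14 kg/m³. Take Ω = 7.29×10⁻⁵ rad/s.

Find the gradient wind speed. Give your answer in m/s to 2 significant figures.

Coriolis parameter at 76°S:
f = 2Ω sin φ = 2 × 7.29×10⁻⁵ × sin 76° = 1.41×10⁻⁴ s⁻¹
Pressure gradient: |∂P/∂n| = 400 Pa / 292000 m = 1.37×10⁻³ Pa/m
Geostrophic speed: V_g = |∂P/∂n|/(fρ) = 1.37×10⁻³/(1.41×10⁻⁴ × 1.14) = 8.49 m/s
Around a high, pressure-gradient force acts outward with centrifugal, so Coriolis balances both:
fV = (1/ρ)|∂P/∂n| + V²/R  →  V² − fR·V + fR·V_g = 0
With fR = 1.41×10⁻⁴ × 1112×10³ m = 157 m/s:
V = [fR − √((fR)² − 4 fR V_g)]/2 = [157 − √(157² − 4×157×8.49)]/2 = 9.01 m/s
Supergeostrophic (V > V_g = 8.49 m/s), as expected around a high.

9.0 m/s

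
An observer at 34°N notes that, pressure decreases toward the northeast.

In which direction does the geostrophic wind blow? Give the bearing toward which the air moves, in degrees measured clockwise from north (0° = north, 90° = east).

135°

The pressure-gradient force points toward the northeast (bearing 045°).
Geostrophic balance: in the Northern Hemisphere the Coriolis force deflects motion to the right, so the geostrophic wind blows 90° to the right of the pressure-gradient force (low pressure on the left).
Rotating 045° by 90° clockwise gives 135° — the wind blows toward the southeast.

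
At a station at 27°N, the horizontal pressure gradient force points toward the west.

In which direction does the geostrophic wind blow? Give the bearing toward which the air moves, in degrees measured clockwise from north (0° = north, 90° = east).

The pressure-gradient force points toward the west (bearing 270°).
Geostrophic balance: in the Northern Hemisphere the Coriolis force deflects motion to the right, so the geostrophic wind blows 90° to the right of the pressure-gradient force (low pressure on the left).
Rotating 270° by 90° clockwise gives 000° — the wind blows toward the north.

000°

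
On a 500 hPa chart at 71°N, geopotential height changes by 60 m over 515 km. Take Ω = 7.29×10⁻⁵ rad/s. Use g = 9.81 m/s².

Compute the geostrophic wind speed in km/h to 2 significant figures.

30 km/h

Coriolis parameter at 71°N:
f = 2Ω sin φ = 2 × 7.29×10⁻⁵ × sin 71° = 1.38×10⁻⁴ s⁻¹
Height gradient: |∂Z/∂n| = 60 m / 515000 m = 1.17×10⁻⁴
On a pressure surface, geostrophic balance gives V_g = (g/f)|∂Z/∂n|:
V_g = 9.81 × 1.17×10⁻⁴ / 1.38×10⁻⁴ = 8.29 m/s
Converting: 8.29 m/s × 3.6 = 30 km/h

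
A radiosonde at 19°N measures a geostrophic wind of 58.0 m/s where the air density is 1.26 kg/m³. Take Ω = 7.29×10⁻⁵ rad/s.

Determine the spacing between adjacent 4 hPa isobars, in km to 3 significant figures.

Coriolis parameter at 19°N:
f = 2Ω sin φ = 2 × 7.29×10⁻⁵ × sin 19° = 4.75×10⁻⁵ s⁻¹
Geostrophic balance rearranged: |∂P/∂n| = f ρ V_g
|∂P/∂n| = 4.75×10⁻⁵ × 1.26 × 58.0 = 3.47×10⁻³ Pa/m
Isobar spacing: Δn = ΔP/|∂P/∂n| = 400 Pa / 3.47×10⁻³ Pa/m = 115309 m ≈ 115 km

115 km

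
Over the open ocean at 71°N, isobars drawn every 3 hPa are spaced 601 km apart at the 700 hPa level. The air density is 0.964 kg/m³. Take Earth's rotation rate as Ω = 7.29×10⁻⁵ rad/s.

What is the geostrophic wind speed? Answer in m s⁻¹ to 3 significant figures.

3.76 m s⁻¹

Coriolis parameter at 71°N:
f = 2Ω sin φ = 2 × 7.29×10⁻⁵ × sin 71° = 1.38×10⁻⁴ s⁻¹
Pressure gradient: |∂P/∂n| = 300 Pa / 601000 m = 4.99×10⁻⁴ Pa/m
Geostrophic balance (pressure-gradient force = Coriolis force):
V_g = (1/(fρ)) |∂P/∂n| = 4.99×10⁻⁴ / (1.38×10⁻⁴ × 0.964) = 3.76 m/s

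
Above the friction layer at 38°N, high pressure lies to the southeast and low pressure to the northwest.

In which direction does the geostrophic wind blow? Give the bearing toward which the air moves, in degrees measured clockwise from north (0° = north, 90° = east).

045°

The pressure-gradient force points toward the northwest (bearing 315°).
Geostrophic balance: in the Northern Hemisphere the Coriolis force deflects motion to the right, so the geostrophic wind blows 90° to the right of the pressure-gradient force (low pressure on the left).
Rotating 315° by 90° clockwise gives 045° — the wind blows toward the northeast.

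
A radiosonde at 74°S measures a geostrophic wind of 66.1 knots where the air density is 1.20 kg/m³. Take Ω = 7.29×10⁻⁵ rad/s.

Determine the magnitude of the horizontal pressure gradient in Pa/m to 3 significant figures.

5.72×10⁻³ Pa/m

Coriolis parameter at 74°S:
f = 2Ω sin φ = 2 × 7.29×10⁻⁵ × sin 74° = 1.40×10⁻⁴ s⁻¹
Wind speed in SI: 66.1 knots = 34.0 m/s
Geostrophic balance rearranged: |∂P/∂n| = f ρ V_g
|∂P/∂n| = 1.40×10⁻⁴ × 1.20 × 34.0 = 5.72×10⁻³ Pa/m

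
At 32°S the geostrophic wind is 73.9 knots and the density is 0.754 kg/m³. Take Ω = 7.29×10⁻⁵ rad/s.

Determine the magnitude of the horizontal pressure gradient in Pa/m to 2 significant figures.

Coriolis parameter at 32°S:
f = 2Ω sin φ = 2 × 7.29×10⁻⁵ × sin 32° = 7.73×10⁻⁵ s⁻¹
Wind speed in SI: 73.9 knots = 38.0 m/s
Geostrophic balance rearranged: |∂P/∂n| = f ρ V_g
|∂P/∂n| = 7.73×10⁻⁵ × 0.754 × 38.0 = 2.21×10⁻³ Pa/m

2.2×10⁻³ Pa/m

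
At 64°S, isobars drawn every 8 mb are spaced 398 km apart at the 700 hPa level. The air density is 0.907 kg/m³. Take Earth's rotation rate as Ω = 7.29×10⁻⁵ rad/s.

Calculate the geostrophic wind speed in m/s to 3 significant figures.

Coriolis parameter at 64°S:
f = 2Ω sin φ = 2 × 7.29×10⁻⁵ × sin 64° = 1.31×10⁻⁴ s⁻¹
Pressure gradient: |∂P/∂n| = 800 Pa / 398000 m = 2.01×10⁻³ Pa/m
Geostrophic balance (pressure-gradient force = Coriolis force):
V_g = (1/(fρ)) |∂P/∂n| = 2.01×10⁻³ / (1.31×10⁻⁴ × 0.907) = 16.9 m/s

16.9 m/s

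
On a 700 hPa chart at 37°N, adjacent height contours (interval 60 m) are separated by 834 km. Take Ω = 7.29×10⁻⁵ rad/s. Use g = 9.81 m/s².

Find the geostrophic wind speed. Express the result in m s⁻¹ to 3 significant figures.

Coriolis parameter at 37°N:
f = 2Ω sin φ = 2 × 7.29×10⁻⁵ × sin 37° = 8.77×10⁻⁵ s⁻¹
Height gradient: |∂Z/∂n| = 60 m / 834000 m = 7.19×10⁻⁵
On a pressure surface, geostrophic balance gives V_g = (g/f)|∂Z/∂n|:
V_g = 9.81 × 7.19×10⁻⁵ / 8.77×10⁻⁵ = 8.04 m/s

8.04 m s⁻¹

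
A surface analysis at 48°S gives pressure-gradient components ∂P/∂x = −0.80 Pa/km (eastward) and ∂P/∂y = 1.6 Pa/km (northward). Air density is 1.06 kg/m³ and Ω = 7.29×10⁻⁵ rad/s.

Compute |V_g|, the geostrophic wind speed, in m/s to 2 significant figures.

16 m/s

Coriolis parameter at 48°S:
f = 2Ω sin φ = 2 × 7.29×10⁻⁵ × sin 48° = 1.08×10⁻⁴ s⁻¹
In the Southern Hemisphere f is negative: f = −1.08×10⁻⁴ s⁻¹.
Component geostrophic relations (x east, y north):
u_g = −(1/(fρ)) ∂P/∂y,  v_g = (1/(fρ)) ∂P/∂x
u_g = −(1.6×10⁻³)/(−1.08×10⁻⁴ × 1.06) = 13.9 m/s;  v_g = (−0.80×10⁻³)/(−1.08×10⁻⁴ × 1.06) = 6.97 m/s
|V_g| = √(u_g² + v_g²) = 15.6 m/s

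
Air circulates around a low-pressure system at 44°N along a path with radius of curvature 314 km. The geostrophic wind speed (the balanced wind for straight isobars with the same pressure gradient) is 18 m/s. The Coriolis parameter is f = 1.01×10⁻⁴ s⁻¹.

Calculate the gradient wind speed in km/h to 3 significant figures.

46.1 km/h

Around a low, centrifugal force acts outward with Coriolis, so pressure-gradient force balances both:
(1/ρ)|∂P/∂n| = fV + V²/R  →  V² + fR·V − fR·V_g = 0
With fR = 1.01×10⁻⁴ × 314×10³ m = 31.7 m/s:
V = [−fR + √((fR)² + 4 fR V_g)]/2 = [−31.7 + √(31.7² + 4×31.7×18)]/2 = 12.8 m/s
Subgeostrophic (V < V_g = 18 m/s), as expected around a low.
Converting: 12.8 m/s × 3.6 = 46.1 km/h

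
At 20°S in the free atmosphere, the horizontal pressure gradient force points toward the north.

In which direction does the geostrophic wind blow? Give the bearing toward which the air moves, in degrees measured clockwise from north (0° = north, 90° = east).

270°

The pressure-gradient force points toward the north (bearing 000°).
Geostrophic balance: in the Southern Hemisphere the Coriolis force deflects motion to the left, so the geostrophic wind blows 90° to the left of the pressure-gradient force (low pressure on the right).
Rotating 000° by 90° counterclockwise gives 270° — the wind blows toward the west.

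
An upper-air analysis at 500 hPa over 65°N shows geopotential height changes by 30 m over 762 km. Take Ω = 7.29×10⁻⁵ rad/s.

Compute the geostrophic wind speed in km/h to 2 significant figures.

11 km/h

Coriolis parameter at 65°N:
f = 2Ω sin φ = 2 × 7.29×10⁻⁵ × sin 65° = 1.32×10⁻⁴ s⁻¹
Height gradient: |∂Z/∂n| = 30 m / 762000 m = 3.94×10⁻⁵
On a pressure surface, geostrophic balance gives V_g = (g/f)|∂Z/∂n|:
V_g = 9.81 × 3.94×10⁻⁵ / 1.32×10⁻⁴ = 2.92 m/s
Converting: 2.92 m/s × 3.6 = 11 km/h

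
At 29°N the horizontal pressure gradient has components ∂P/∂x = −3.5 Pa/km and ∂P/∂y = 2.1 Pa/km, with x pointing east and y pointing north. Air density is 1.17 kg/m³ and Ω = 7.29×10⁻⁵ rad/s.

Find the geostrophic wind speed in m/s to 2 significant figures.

Coriolis parameter at 29°N:
f = 2Ω sin φ = 2 × 7.29×10⁻⁵ × sin 29° = 7.07×10⁻⁵ s⁻¹
Component geostrophic relations (x east, y north):
u_g = −(1/(fρ)) ∂P/∂y,  v_g = (1/(fρ)) ∂P/∂x
u_g = −(2.1×10⁻³)/(7.07×10⁻⁵ × 1.17) = −25.4 m/s;  v_g = (−3.5×10⁻³)/(7.07×10⁻⁵ × 1.17) = −42.3 m/s
|V_g| = √(u_g² + v_g²) = 49.4 m/s

49 m/s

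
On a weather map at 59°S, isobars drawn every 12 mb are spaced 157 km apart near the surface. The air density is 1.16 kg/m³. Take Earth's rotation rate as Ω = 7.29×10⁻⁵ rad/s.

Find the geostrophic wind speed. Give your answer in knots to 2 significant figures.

Coriolis parameter at 59°S:
f = 2Ω sin φ = 2 × 7.29×10⁻⁵ × sin 59° = 1.25×10⁻⁴ s⁻¹
Pressure gradient: |∂P/∂n| = 1200 Pa / 157000 m = 7.64×10⁻³ Pa/m
Geostrophic balance (pressure-gradient force = Coriolis force):
V_g = (1/(fρ)) |∂P/∂n| = 7.64×10⁻³ / (1.25×10⁻⁴ × 1.16) = 52.7 m/s
Converting: 52.7 m/s × 1.944 = 100 knots

100 knots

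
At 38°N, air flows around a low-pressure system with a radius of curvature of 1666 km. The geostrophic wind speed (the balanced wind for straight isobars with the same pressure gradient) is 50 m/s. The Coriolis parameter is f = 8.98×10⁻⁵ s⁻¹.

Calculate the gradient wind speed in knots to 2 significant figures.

77 knots

Around a low, centrifugal force acts outward with Coriolis, so pressure-gradient force balances both:
(1/ρ)|∂P/∂n| = fV + V²/R  →  V² + fR·V − fR·V_g = 0
With fR = 8.98×10⁻⁵ × 1666×10³ m = 150 m/s:
V = [−fR + √((fR)² + 4 fR V_g)]/2 = [−150 + √(150² + 4×150×50)]/2 = 39.5 m/s
Subgeostrophic (V < V_g = 50 m/s), as expected around a low.
Converting: 39.5 m/s × 1.944 = 77 knots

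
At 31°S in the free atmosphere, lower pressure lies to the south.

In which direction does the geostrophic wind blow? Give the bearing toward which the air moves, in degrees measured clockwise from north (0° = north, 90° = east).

The pressure-gradient force points toward the south (bearing 180°).
Geostrophic balance: in the Southern Hemisphere the Coriolis force deflects motion to the left, so the geostrophic wind blows 90° to the left of the pressure-gradient force (low pressure on the right).
Rotating 180° by 90° counterclockwise gives 090° — the wind blows toward the east.

090°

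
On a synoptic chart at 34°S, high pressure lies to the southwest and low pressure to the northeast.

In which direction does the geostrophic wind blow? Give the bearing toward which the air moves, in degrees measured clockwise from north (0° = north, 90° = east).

The pressure-gradient force points toward the northeast (bearing 045°).
Geostrophic balance: in the Southern Hemisphere the Coriolis force deflects motion to the left, so the geostrophic wind blows 90° to the left of the pressure-gradient force (low pressure on the right).
Rotating 045° by 90° counterclockwise gives 315° — the wind blows toward the northwest.

315°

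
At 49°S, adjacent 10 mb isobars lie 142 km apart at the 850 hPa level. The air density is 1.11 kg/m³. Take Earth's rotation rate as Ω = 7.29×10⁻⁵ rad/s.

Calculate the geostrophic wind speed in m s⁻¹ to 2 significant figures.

58 m s⁻¹

Coriolis parameter at 49°S:
f = 2Ω sin φ = 2 × 7.29×10⁻⁵ × sin 49° = 1.10×10⁻⁴ s⁻¹
Pressure gradient: |∂P/∂n| = 1000 Pa / 142000 m = 7.04×10⁻³ Pa/m
Geostrophic balance (pressure-gradient force = Coriolis force):
V_g = (1/(fρ)) |∂P/∂n| = 7.04×10⁻³ / (1.10×10⁻⁴ × 1.11) = 57.7 m/s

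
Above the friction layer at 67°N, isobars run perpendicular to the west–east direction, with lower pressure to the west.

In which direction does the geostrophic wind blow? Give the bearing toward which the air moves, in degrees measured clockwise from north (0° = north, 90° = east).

The pressure-gradient force points toward the west (bearing 270°).
Geostrophic balance: in the Northern Hemisphere the Coriolis force deflects motion to the right, so the geostrophic wind blows 90° to the right of the pressure-gradient force (low pressure on the left).
Rotating 270° by 90° clockwise gives 000° — the wind blows toward the north.

000°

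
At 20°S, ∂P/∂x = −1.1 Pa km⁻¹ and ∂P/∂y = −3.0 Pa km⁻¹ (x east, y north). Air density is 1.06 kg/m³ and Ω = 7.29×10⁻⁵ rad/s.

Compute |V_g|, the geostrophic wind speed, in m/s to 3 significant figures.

Coriolis parameter at 20°S:
f = 2Ω sin φ = 2 × 7.29×10⁻⁵ × sin 20° = 4.99×10⁻⁵ s⁻¹
In the Southern Hemisphere f is negative: f = −4.99×10⁻⁵ s⁻¹.
Component geostrophic relations (x east, y north):
u_g = −(1/(fρ)) ∂P/∂y,  v_g = (1/(fρ)) ∂P/∂x
u_g = −(−3.0×10⁻³)/(−4.99×10⁻⁵ × 1.06) = −56.8 m/s;  v_g = (−1.1×10⁻³)/(−4.99×10⁻⁵ × 1.06) = 20.8 m/s
|V_g| = √(u_g² + v_g²) = 60.5 m/s

60.5 m/s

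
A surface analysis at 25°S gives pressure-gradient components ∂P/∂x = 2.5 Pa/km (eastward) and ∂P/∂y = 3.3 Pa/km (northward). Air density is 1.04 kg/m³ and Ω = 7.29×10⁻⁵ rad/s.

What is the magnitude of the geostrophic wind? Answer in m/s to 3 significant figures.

Coriolis parameter at 25°S:
f = 2Ω sin φ = 2 × 7.29×10⁻⁵ × sin 25° = 6.16×10⁻⁵ s⁻¹
In the Southern Hemisphere f is negative: f = −6.16×10⁻⁵ s⁻¹.
Component geostrophic relations (x east, y north):
u_g = −(1/(fρ)) ∂P/∂y,  v_g = (1/(fρ)) ∂P/∂x
u_g = −(3.3×10⁻³)/(−6.16×10⁻⁵ × 1.04) = 51.5 m/s;  v_g = (2.5×10⁻³)/(−6.16×10⁻⁵ × 1.04) = −39.0 m/s
|V_g| = √(u_g² + v_g²) = 64.6 m/s

64.6 m/s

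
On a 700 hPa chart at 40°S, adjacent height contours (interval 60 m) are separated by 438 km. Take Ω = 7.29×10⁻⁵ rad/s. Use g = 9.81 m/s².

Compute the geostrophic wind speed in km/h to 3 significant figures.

51.6 km/h

Coriolis parameter at 40°S:
f = 2Ω sin φ = 2 × 7.29×10⁻⁵ × sin 40° = 9.37×10⁻⁵ s⁻¹
Height gradient: |∂Z/∂n| = 60 m / 438000 m = 1.37×10⁻⁴
On a pressure surface, geostrophic balance gives V_g = (g/f)|∂Z/∂n|:
V_g = 9.81 × 1.37×10⁻⁴ / 9.37×10⁻⁵ = 14.3 m/s
Converting: 14.3 m/s × 3.6 = 51.6 km/h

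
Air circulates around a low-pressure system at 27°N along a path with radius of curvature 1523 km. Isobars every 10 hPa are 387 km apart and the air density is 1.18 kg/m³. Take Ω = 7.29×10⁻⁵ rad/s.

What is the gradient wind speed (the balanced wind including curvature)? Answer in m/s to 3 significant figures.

26.2 m/s

Coriolis parameter at 27°N:
f = 2Ω sin φ = 2 × 7.29×10⁻⁵ × sin 27° = 6.62×10⁻⁵ s⁻¹
Pressure gradient: |∂P/∂n| = 1000 Pa / 387000 m = 2.58×10⁻³ Pa/m
Geostrophic speed: V_g = |∂P/∂n|/(fρ) = 2.58×10⁻³/(6.62×10⁻⁵ × 1.18) = 33.1 m/s
Around a low, centrifugal force acts outward with Coriolis, so pressure-gradient force balances both:
(1/ρ)|∂P/∂n| = fV + V²/R  →  V² + fR·V − fR·V_g = 0
With fR = 6.62×10⁻⁵ × 1523×10³ m = 101 m/s:
V = [−fR + √((fR)² + 4 fR V_g)]/2 = [−101 + √(101² + 4×101×33.1)]/2 = 26.2 m/s
Subgeostrophic (V < V_g = 33.1 m/s), as expected around a low.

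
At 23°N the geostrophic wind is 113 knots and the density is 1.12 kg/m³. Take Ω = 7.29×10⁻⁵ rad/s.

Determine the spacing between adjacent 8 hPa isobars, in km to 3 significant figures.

Coriolis parameter at 23°N:
f = 2Ω sin φ = 2 × 7.29×10⁻⁵ × sin 23° = 5.70×10⁻⁵ s⁻¹
Wind speed in SI: 113 knots = 58.1 m/s
Geostrophic balance rearranged: |∂P/∂n| = f ρ V_g
|∂P/∂n| = 5.70×10⁻⁵ × 1.12 × 58.1 = 3.71×10⁻³ Pa/m
Isobar spacing: Δn = ΔP/|∂P/∂n| = 800 Pa / 3.71×10⁻³ Pa/m = 215685 m ≈ 216 km

216 km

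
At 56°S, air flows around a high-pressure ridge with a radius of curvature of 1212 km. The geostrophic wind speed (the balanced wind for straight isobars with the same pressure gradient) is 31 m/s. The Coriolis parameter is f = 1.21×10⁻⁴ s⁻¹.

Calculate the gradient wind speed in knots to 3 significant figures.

Around a high, pressure-gradient force acts outward with centrifugal, so Coriolis balances both:
fV = (1/ρ)|∂P/∂n| + V²/R  →  V² − fR·V + fR·V_g = 0
With fR = 1.21×10⁻⁴ × 1212×10³ m = 147 m/s:
V = [fR − √((fR)² − 4 fR V_g)]/2 = [147 − √(147² − 4×147×31)]/2 = 44.5 m/s
Supergeostrophic (V > V_g = 31 m/s), as expected around a high.
Converting: 44.5 m/s × 1.944 = 86.5 knots

86.5 knots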